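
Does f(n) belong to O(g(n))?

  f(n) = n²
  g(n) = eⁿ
True

f(n) = n² is O(n²), and g(n) = eⁿ is O(eⁿ).
Since O(n²) ⊆ O(eⁿ) (f grows no faster than g), f(n) = O(g(n)) is true.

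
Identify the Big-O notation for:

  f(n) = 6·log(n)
O(log n)

The dominant term in 6·log(n) is 6·log(n), which is Θ(log n).
Constants are absorbed, so the tightest bound is O(log n).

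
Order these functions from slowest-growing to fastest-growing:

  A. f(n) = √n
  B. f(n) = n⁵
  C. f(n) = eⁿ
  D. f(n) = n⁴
A < D < B < C

Comparing growth rates:
A = √n is O(√n)
D = n⁴ is O(n⁴)
B = n⁵ is O(n⁵)
C = eⁿ is O(eⁿ)

Therefore, the order from slowest to fastest is: A < D < B < C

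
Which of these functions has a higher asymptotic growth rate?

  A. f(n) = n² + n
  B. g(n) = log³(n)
A

f(n) = n² + n is O(n²), while g(n) = log³(n) is O(log³ n).
Since O(n²) grows faster than O(log³ n), f(n) dominates.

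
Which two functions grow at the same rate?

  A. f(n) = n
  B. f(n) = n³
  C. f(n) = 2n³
B and C

Examining each function:
  A. n is O(n)
  B. n³ is O(n³)
  C. 2n³ is O(n³)

Functions B and C both have the same complexity class.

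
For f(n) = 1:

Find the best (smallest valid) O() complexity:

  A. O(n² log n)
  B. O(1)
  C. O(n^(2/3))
B

f(n) = 1 is O(1).
All listed options are valid Big-O bounds (upper bounds),
but O(1) is the tightest (smallest valid bound).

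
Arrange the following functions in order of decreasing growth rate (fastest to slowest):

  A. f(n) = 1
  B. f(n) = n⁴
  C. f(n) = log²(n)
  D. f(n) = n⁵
D > B > C > A

Comparing growth rates:
D = n⁵ is O(n⁵)
B = n⁴ is O(n⁴)
C = log²(n) is O(log² n)
A = 1 is O(1)

Therefore, the order from fastest to slowest is: D > B > C > A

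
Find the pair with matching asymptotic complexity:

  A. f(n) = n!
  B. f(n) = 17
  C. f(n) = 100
B and C

Examining each function:
  A. n! is O(n!)
  B. 17 is O(1)
  C. 100 is O(1)

Functions B and C both have the same complexity class.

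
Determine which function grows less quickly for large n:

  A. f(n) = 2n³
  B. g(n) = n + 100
B

f(n) = 2n³ is O(n³), while g(n) = n + 100 is O(n).
Since O(n) grows slower than O(n³), g(n) is dominated.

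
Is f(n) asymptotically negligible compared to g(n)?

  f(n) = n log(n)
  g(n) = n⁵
True

f(n) = n log(n) is O(n log n), and g(n) = n⁵ is O(n⁵).
Since O(n log n) grows strictly slower than O(n⁵), f(n) = o(g(n)) is true.
This means lim(n→∞) f(n)/g(n) = 0.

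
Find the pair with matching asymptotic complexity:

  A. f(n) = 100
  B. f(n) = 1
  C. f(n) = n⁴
A and B

Examining each function:
  A. 100 is O(1)
  B. 1 is O(1)
  C. n⁴ is O(n⁴)

Functions A and B both have the same complexity class.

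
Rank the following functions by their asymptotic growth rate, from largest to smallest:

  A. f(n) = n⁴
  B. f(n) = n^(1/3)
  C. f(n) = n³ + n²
A > C > B

Comparing growth rates:
A = n⁴ is O(n⁴)
C = n³ + n² is O(n³)
B = n^(1/3) is O(n^(1/3))

Therefore, the order from fastest to slowest is: A > C > B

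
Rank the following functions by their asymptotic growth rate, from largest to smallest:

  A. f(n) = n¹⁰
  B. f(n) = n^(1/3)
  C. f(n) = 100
A > B > C

Comparing growth rates:
A = n¹⁰ is O(n¹⁰)
B = n^(1/3) is O(n^(1/3))
C = 100 is O(1)

Therefore, the order from fastest to slowest is: A > B > C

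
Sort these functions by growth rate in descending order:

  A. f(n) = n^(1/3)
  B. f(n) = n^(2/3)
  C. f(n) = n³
C > B > A

Comparing growth rates:
C = n³ is O(n³)
B = n^(2/3) is O(n^(2/3))
A = n^(1/3) is O(n^(1/3))

Therefore, the order from fastest to slowest is: C > B > A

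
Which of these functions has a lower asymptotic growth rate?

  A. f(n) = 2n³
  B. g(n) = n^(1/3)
B

f(n) = 2n³ is O(n³), while g(n) = n^(1/3) is O(n^(1/3)).
Since O(n^(1/3)) grows slower than O(n³), g(n) is dominated.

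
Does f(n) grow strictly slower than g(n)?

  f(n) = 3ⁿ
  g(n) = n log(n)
False

f(n) = 3ⁿ is O(3ⁿ), and g(n) = n log(n) is O(n log n).
Since O(3ⁿ) grows faster than or equal to O(n log n), f(n) = o(g(n)) is false.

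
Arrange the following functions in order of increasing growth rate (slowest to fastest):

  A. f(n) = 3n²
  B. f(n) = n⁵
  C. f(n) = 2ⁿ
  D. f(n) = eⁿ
A < B < C < D

Comparing growth rates:
A = 3n² is O(n²)
B = n⁵ is O(n⁵)
C = 2ⁿ is O(2ⁿ)
D = eⁿ is O(eⁿ)

Therefore, the order from slowest to fastest is: A < B < C < D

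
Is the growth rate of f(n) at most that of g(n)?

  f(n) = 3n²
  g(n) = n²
True

f(n) = 3n² and g(n) = n² are both O(n²).
Big-O permits equal growth rates (f ≤ c·g for some c), so f(n) = O(g(n)) is true.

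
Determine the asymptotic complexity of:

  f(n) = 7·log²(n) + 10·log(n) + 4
O(log² n)

The dominant term in 7·log²(n) + 10·log(n) + 4 is 7·log²(n), which is Θ(log² n).
Lower-order terms (10·log(n), 4) are asymptotically negligible.
Constants are absorbed, so the tightest bound is O(log² n).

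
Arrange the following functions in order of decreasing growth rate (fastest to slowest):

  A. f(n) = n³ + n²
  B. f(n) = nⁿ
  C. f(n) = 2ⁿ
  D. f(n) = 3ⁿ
B > D > C > A

Comparing growth rates:
B = nⁿ is O(nⁿ)
D = 3ⁿ is O(3ⁿ)
C = 2ⁿ is O(2ⁿ)
A = n³ + n² is O(n³)

Therefore, the order from fastest to slowest is: B > D > C > A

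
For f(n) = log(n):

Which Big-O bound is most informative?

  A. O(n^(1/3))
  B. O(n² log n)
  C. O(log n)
C

f(n) = log(n) is O(log n).
All listed options are valid Big-O bounds (upper bounds),
but O(log n) is the tightest (smallest valid bound).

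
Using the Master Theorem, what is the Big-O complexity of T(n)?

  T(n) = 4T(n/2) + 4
Θ(n²)

Master Theorem: a = 4, b = 2, f(n) = 4.
Compute the critical exponent d = log₂(4) = 2.
Compare f(n) = Θ(1) against n^d:
  k = 0 < d = 2, so f(n) = O(n^(d-ε)) — Case 1.
  The recursion cost dominates: T(n) = Θ(n^d) = Θ(n²).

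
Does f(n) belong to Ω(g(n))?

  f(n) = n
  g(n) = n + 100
True

f(n) = n and g(n) = n + 100 are both O(n).
Big-Ω permits equal growth rates (f ≥ c·g for some c > 0), so f(n) = Ω(g(n)) is true.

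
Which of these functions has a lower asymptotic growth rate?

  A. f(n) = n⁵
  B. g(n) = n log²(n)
B

f(n) = n⁵ is O(n⁵), while g(n) = n log²(n) is O(n log² n).
Since O(n log² n) grows slower than O(n⁵), g(n) is dominated.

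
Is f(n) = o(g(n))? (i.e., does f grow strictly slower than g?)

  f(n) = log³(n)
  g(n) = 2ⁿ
True

f(n) = log³(n) is O(log³ n), and g(n) = 2ⁿ is O(2ⁿ).
Since O(log³ n) grows strictly slower than O(2ⁿ), f(n) = o(g(n)) is true.
This means lim(n→∞) f(n)/g(n) = 0.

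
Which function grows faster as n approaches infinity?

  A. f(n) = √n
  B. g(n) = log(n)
A

f(n) = √n is O(√n), while g(n) = log(n) is O(log n).
Since O(√n) grows faster than O(log n), f(n) dominates.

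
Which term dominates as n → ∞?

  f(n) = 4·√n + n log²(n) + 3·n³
3·n³

Looking at each term:
  - 4·√n is O(√n)
  - n log²(n) is O(n log² n)
  - 3·n³ is O(n³)

The term 3·n³ (O(n³)) grows fastest and dominates all others.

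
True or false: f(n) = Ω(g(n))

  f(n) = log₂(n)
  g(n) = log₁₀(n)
True

f(n) = log₂(n) and g(n) = log₁₀(n) are both O(log n).
Big-Ω permits equal growth rates (f ≥ c·g for some c > 0), so f(n) = Ω(g(n)) is true.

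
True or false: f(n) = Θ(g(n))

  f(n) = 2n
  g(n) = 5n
True

f(n) = 2n and g(n) = 5n are both O(n).
Since they have the same asymptotic growth rate, f(n) = Θ(g(n)) is true.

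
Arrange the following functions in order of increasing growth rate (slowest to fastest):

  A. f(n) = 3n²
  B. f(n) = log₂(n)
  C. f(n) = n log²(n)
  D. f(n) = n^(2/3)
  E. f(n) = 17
E < B < D < C < A

Comparing growth rates:
E = 17 is O(1)
B = log₂(n) is O(log n)
D = n^(2/3) is O(n^(2/3))
C = n log²(n) is O(n log² n)
A = 3n² is O(n²)

Therefore, the order from slowest to fastest is: E < B < D < C < A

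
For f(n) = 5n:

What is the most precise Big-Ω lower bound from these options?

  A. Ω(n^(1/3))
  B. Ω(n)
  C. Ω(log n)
B

f(n) = 5n is Ω(n).
All listed options are valid Big-Ω bounds (lower bounds),
but Ω(n) is the tightest (largest valid bound).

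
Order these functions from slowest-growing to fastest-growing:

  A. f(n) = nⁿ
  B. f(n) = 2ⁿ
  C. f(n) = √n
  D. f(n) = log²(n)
D < C < B < A

Comparing growth rates:
D = log²(n) is O(log² n)
C = √n is O(√n)
B = 2ⁿ is O(2ⁿ)
A = nⁿ is O(nⁿ)

Therefore, the order from slowest to fastest is: D < C < B < A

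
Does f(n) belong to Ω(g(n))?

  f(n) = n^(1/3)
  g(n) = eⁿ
False

f(n) = n^(1/3) is O(n^(1/3)), and g(n) = eⁿ is O(eⁿ).
Since O(n^(1/3)) grows slower than O(eⁿ), f(n) = Ω(g(n)) is false.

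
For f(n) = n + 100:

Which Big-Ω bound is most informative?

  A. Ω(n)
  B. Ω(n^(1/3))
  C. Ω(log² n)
A

f(n) = n + 100 is Ω(n).
All listed options are valid Big-Ω bounds (lower bounds),
but Ω(n) is the tightest (largest valid bound).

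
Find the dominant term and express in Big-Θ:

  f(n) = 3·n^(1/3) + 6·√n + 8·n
Θ(n)

Order the terms by growth rate: 3·n^(1/3) ≺ 6·√n ≺ 8·n.
The fastest-growing term 8·n dominates as n → ∞; dropping its constant factor gives Θ(n).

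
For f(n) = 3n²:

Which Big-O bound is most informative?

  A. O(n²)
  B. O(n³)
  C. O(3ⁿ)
A

f(n) = 3n² is O(n²).
All listed options are valid Big-O bounds (upper bounds),
but O(n²) is the tightest (smallest valid bound).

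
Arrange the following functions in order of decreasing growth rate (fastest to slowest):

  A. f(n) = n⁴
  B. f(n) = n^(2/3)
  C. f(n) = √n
A > B > C

Comparing growth rates:
A = n⁴ is O(n⁴)
B = n^(2/3) is O(n^(2/3))
C = √n is O(√n)

Therefore, the order from fastest to slowest is: A > B > C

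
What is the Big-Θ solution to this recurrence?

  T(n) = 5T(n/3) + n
Θ(n^log₃(5))

Master Theorem: a = 5, b = 3, f(n) = n.
Compute the critical exponent d = log₃(5) = 1.465.
Compare f(n) = Θ(n) against n^d:
  k = 1 < d = 1.465, so f(n) = O(n^(d-ε)) — Case 1.
  The recursion cost dominates: T(n) = Θ(n^d) = Θ(n^log₃(5)).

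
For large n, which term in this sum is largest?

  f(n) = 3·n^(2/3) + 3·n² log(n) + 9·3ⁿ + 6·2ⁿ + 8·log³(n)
9·3ⁿ

Looking at each term:
  - 3·n^(2/3) is O(n^(2/3))
  - 3·n² log(n) is O(n² log n)
  - 9·3ⁿ is O(3ⁿ)
  - 6·2ⁿ is O(2ⁿ)
  - 8·log³(n) is O(log³ n)

The term 9·3ⁿ (O(3ⁿ)) grows fastest and dominates all others.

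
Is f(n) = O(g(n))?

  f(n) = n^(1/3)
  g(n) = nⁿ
True

f(n) = n^(1/3) is O(n^(1/3)), and g(n) = nⁿ is O(nⁿ).
Since O(n^(1/3)) ⊆ O(nⁿ) (f grows no faster than g), f(n) = O(g(n)) is true.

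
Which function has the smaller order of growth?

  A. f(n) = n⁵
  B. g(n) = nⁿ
A

f(n) = n⁵ is O(n⁵), while g(n) = nⁿ is O(nⁿ).
Since O(n⁵) grows slower than O(nⁿ), f(n) is dominated.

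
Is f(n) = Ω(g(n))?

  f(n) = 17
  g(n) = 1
True

f(n) = 17 and g(n) = 1 are both O(1).
Big-Ω permits equal growth rates (f ≥ c·g for some c > 0), so f(n) = Ω(g(n)) is true.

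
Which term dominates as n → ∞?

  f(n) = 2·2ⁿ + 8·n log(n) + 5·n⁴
2·2ⁿ

Looking at each term:
  - 2·2ⁿ is O(2ⁿ)
  - 8·n log(n) is O(n log n)
  - 5·n⁴ is O(n⁴)

The term 2·2ⁿ (O(2ⁿ)) grows fastest and dominates all others.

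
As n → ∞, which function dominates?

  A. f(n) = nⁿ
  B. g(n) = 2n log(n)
A

f(n) = nⁿ is O(nⁿ), while g(n) = 2n log(n) is O(n log n).
Since O(nⁿ) grows faster than O(n log n), f(n) dominates.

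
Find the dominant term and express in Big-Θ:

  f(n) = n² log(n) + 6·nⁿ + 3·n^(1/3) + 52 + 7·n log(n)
Θ(nⁿ)

Order the terms by growth rate: 52 ≺ 3·n^(1/3) ≺ 7·n log(n) ≺ n² log(n) ≺ 6·nⁿ.
The fastest-growing term 6·nⁿ dominates as n → ∞; dropping its constant factor gives Θ(nⁿ).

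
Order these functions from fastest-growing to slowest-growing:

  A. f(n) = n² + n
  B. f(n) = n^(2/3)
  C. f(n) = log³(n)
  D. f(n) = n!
D > A > B > C

Comparing growth rates:
D = n! is O(n!)
A = n² + n is O(n²)
B = n^(2/3) is O(n^(2/3))
C = log³(n) is O(log³ n)

Therefore, the order from fastest to slowest is: D > A > B > C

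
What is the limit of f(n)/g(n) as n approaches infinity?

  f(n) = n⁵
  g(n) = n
∞

Since n⁵ (O(n⁵)) grows faster than n (O(n)),
the ratio f(n)/g(n) → ∞ as n → ∞.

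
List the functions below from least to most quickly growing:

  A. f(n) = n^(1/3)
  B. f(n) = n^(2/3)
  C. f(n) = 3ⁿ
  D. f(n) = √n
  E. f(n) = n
A < D < B < E < C

Comparing growth rates:
A = n^(1/3) is O(n^(1/3))
D = √n is O(√n)
B = n^(2/3) is O(n^(2/3))
E = n is O(n)
C = 3ⁿ is O(3ⁿ)

Therefore, the order from slowest to fastest is: A < D < B < E < C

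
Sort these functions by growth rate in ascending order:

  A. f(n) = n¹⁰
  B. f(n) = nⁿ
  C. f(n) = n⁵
C < A < B

Comparing growth rates:
C = n⁵ is O(n⁵)
A = n¹⁰ is O(n¹⁰)
B = nⁿ is O(nⁿ)

Therefore, the order from slowest to fastest is: C < A < B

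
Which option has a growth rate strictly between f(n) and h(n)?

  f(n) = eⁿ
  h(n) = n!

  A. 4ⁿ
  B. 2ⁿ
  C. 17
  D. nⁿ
A

We need g(n) with eⁿ = o(g(n)) and g(n) = o(n!), i.e. O(eⁿ) ≺ g ≺ O(n!).
Check each option:
  A. 4ⁿ — O(4ⁿ) is strictly between O(eⁿ) and O(n!) ✓
  B. 2ⁿ — O(2ⁿ) does not grow strictly faster than f(n)
  C. 17 — O(1) does not grow strictly faster than f(n)
  D. nⁿ — O(nⁿ) does not grow strictly slower than h(n)

Only option A (4ⁿ) lies strictly between.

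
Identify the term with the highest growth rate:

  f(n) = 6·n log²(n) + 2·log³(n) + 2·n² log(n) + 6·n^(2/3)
2·n² log(n)

Looking at each term:
  - 6·n log²(n) is O(n log² n)
  - 2·log³(n) is O(log³ n)
  - 2·n² log(n) is O(n² log n)
  - 6·n^(2/3) is O(n^(2/3))

The term 2·n² log(n) (O(n² log n)) grows fastest and dominates all others.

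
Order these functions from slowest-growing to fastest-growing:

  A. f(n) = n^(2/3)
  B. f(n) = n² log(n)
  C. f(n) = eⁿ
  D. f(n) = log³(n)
D < A < B < C

Comparing growth rates:
D = log³(n) is O(log³ n)
A = n^(2/3) is O(n^(2/3))
B = n² log(n) is O(n² log n)
C = eⁿ is O(eⁿ)

Therefore, the order from slowest to fastest is: D < A < B < C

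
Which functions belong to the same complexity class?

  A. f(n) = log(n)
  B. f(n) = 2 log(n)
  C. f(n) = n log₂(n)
A and B

Examining each function:
  A. log(n) is O(log n)
  B. 2 log(n) is O(log n)
  C. n log₂(n) is O(n log n)

Functions A and B both have the same complexity class.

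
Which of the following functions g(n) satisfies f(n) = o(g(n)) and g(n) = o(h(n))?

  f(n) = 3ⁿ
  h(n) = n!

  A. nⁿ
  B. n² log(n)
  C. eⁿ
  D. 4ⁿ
D

We need g(n) with 3ⁿ = o(g(n)) and g(n) = o(n!), i.e. O(3ⁿ) ≺ g ≺ O(n!).
Check each option:
  A. nⁿ — O(nⁿ) does not grow strictly slower than h(n)
  B. n² log(n) — O(n² log n) does not grow strictly faster than f(n)
  C. eⁿ — O(eⁿ) does not grow strictly faster than f(n)
  D. 4ⁿ — O(4ⁿ) is strictly between O(3ⁿ) and O(n!) ✓

Only option D (4ⁿ) lies strictly between.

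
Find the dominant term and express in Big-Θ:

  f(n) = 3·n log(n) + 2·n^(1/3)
Θ(n log n)

Order the terms by growth rate: 2·n^(1/3) ≺ 3·n log(n).
The fastest-growing term 3·n log(n) dominates as n → ∞; dropping its constant factor gives Θ(n log n).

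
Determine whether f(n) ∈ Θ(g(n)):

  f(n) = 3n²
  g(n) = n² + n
True

f(n) = 3n² and g(n) = n² + n are both O(n²).
Since they have the same asymptotic growth rate, f(n) = Θ(g(n)) is true.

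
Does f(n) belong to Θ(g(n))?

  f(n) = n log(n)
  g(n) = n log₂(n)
True

f(n) = n log(n) and g(n) = n log₂(n) are both O(n log n).
Since they have the same asymptotic growth rate, f(n) = Θ(g(n)) is true.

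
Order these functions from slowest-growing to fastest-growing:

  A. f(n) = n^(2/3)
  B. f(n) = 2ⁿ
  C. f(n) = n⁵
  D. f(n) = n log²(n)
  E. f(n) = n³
A < D < E < C < B

Comparing growth rates:
A = n^(2/3) is O(n^(2/3))
D = n log²(n) is O(n log² n)
E = n³ is O(n³)
C = n⁵ is O(n⁵)
B = 2ⁿ is O(2ⁿ)

Therefore, the order from slowest to fastest is: A < D < E < C < B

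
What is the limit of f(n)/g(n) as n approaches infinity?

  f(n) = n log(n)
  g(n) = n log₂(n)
log(2)

Since n log(n) and n log₂(n) have the same growth rate (O(n log n)),
the ratio converges to a constant: log(2).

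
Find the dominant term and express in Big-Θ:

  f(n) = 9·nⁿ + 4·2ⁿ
Θ(nⁿ)

Order the terms by growth rate: 4·2ⁿ ≺ 9·nⁿ.
The fastest-growing term 9·nⁿ dominates as n → ∞; dropping its constant factor gives Θ(nⁿ).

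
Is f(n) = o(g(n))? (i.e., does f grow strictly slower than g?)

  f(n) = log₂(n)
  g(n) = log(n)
False

f(n) = log₂(n) is O(log n), and g(n) = log(n) is O(log n).
Since they have the same growth rate, f(n) = o(g(n)) is false.
(f = o(g) requires f to grow strictly slower, not equal.)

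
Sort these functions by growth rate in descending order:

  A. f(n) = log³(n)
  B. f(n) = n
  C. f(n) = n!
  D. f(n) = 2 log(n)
C > B > A > D

Comparing growth rates:
C = n! is O(n!)
B = n is O(n)
A = log³(n) is O(log³ n)
D = 2 log(n) is O(log n)

Therefore, the order from fastest to slowest is: C > B > A > D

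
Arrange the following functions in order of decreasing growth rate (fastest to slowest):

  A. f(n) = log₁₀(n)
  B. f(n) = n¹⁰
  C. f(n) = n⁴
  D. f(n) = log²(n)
B > C > D > A

Comparing growth rates:
B = n¹⁰ is O(n¹⁰)
C = n⁴ is O(n⁴)
D = log²(n) is O(log² n)
A = log₁₀(n) is O(log n)

Therefore, the order from fastest to slowest is: B > C > D > A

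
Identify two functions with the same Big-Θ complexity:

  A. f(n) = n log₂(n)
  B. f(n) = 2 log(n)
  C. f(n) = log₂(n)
B and C

Examining each function:
  A. n log₂(n) is O(n log n)
  B. 2 log(n) is O(log n)
  C. log₂(n) is O(log n)

Functions B and C both have the same complexity class.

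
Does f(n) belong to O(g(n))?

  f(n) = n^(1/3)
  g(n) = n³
True

f(n) = n^(1/3) is O(n^(1/3)), and g(n) = n³ is O(n³).
Since O(n^(1/3)) ⊆ O(n³) (f grows no faster than g), f(n) = O(g(n)) is true.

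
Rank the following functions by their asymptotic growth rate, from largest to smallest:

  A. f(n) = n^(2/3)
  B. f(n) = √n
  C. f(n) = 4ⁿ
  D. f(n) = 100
C > A > B > D

Comparing growth rates:
C = 4ⁿ is O(4ⁿ)
A = n^(2/3) is O(n^(2/3))
B = √n is O(√n)
D = 100 is O(1)

Therefore, the order from fastest to slowest is: C > A > B > D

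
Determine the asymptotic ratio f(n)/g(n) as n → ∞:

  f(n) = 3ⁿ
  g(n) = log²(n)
∞

Since 3ⁿ (O(3ⁿ)) grows faster than log²(n) (O(log² n)),
the ratio f(n)/g(n) → ∞ as n → ∞.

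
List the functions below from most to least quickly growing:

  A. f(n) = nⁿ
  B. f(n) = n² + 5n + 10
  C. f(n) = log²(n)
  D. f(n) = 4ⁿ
A > D > B > C

Comparing growth rates:
A = nⁿ is O(nⁿ)
D = 4ⁿ is O(4ⁿ)
B = n² + 5n + 10 is O(n²)
C = log²(n) is O(log² n)

Therefore, the order from fastest to slowest is: A > D > B > C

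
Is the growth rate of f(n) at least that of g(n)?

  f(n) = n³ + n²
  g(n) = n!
False

f(n) = n³ + n² is O(n³), and g(n) = n! is O(n!).
Since O(n³) grows slower than O(n!), f(n) = Ω(g(n)) is false.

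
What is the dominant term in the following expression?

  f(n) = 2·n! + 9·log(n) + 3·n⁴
2·n!

Looking at each term:
  - 2·n! is O(n!)
  - 9·log(n) is O(log n)
  - 3·n⁴ is O(n⁴)

The term 2·n! (O(n!)) grows fastest and dominates all others.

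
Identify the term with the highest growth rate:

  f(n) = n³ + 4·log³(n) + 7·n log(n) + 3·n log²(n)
n³

Looking at each term:
  - n³ is O(n³)
  - 4·log³(n) is O(log³ n)
  - 7·n log(n) is O(n log n)
  - 3·n log²(n) is O(n log² n)

The term n³ (O(n³)) grows fastest and dominates all others.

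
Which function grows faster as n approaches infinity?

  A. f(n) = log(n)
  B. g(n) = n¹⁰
B

f(n) = log(n) is O(log n), while g(n) = n¹⁰ is O(n¹⁰).
Since O(n¹⁰) grows faster than O(log n), g(n) dominates.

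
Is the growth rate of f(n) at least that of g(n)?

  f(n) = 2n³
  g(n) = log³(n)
True

f(n) = 2n³ is O(n³), and g(n) = log³(n) is O(log³ n).
Since O(n³) grows at least as fast as O(log³ n), f(n) = Ω(g(n)) is true.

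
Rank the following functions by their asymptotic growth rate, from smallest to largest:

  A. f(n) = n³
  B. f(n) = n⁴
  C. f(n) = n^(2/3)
C < A < B

Comparing growth rates:
C = n^(2/3) is O(n^(2/3))
A = n³ is O(n³)
B = n⁴ is O(n⁴)

Therefore, the order from slowest to fastest is: C < A < B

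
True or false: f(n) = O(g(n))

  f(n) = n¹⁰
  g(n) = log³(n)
False

f(n) = n¹⁰ is O(n¹⁰), and g(n) = log³(n) is O(log³ n).
Since O(n¹⁰) grows faster than O(log³ n), f(n) = O(g(n)) is false.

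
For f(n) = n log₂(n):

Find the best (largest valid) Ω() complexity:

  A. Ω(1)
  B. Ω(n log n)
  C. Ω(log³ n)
B

f(n) = n log₂(n) is Ω(n log n).
All listed options are valid Big-Ω bounds (lower bounds),
but Ω(n log n) is the tightest (largest valid bound).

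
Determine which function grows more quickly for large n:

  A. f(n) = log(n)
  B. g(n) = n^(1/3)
B

f(n) = log(n) is O(log n), while g(n) = n^(1/3) is O(n^(1/3)).
Since O(n^(1/3)) grows faster than O(log n), g(n) dominates.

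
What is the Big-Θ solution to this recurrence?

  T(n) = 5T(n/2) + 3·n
Θ(n^log₂(5))

Master Theorem: a = 5, b = 2, f(n) = 3·n.
Compute the critical exponent d = log₂(5) = 2.322.
Compare f(n) = Θ(n) against n^d:
  k = 1 < d = 2.322, so f(n) = O(n^(d-ε)) — Case 1.
  The recursion cost dominates: T(n) = Θ(n^d) = Θ(n^log₂(5)).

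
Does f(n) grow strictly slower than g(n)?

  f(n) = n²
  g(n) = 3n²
False

f(n) = n² is O(n²), and g(n) = 3n² is O(n²).
Since they have the same growth rate, f(n) = o(g(n)) is false.
(f = o(g) requires f to grow strictly slower, not equal.)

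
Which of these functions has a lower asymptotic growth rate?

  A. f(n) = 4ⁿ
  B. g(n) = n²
B

f(n) = 4ⁿ is O(4ⁿ), while g(n) = n² is O(n²).
Since O(n²) grows slower than O(4ⁿ), g(n) is dominated.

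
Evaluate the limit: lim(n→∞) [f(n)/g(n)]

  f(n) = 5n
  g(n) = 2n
5/2

Since 5n and 2n have the same growth rate (O(n)),
the ratio converges to a constant: 5/2.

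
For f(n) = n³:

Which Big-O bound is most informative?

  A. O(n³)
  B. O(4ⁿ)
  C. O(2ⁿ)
A

f(n) = n³ is O(n³).
All listed options are valid Big-O bounds (upper bounds),
but O(n³) is the tightest (smallest valid bound).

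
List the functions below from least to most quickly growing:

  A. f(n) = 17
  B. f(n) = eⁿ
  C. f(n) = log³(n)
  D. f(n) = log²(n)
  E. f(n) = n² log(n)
A < D < C < E < B

Comparing growth rates:
A = 17 is O(1)
D = log²(n) is O(log² n)
C = log³(n) is O(log³ n)
E = n² log(n) is O(n² log n)
B = eⁿ is O(eⁿ)

Therefore, the order from slowest to fastest is: A < D < C < E < B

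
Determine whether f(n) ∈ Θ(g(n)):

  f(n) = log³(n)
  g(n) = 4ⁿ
False

f(n) = log³(n) is O(log³ n), and g(n) = 4ⁿ is O(4ⁿ).
Since they have different growth rates, f(n) = Θ(g(n)) is false.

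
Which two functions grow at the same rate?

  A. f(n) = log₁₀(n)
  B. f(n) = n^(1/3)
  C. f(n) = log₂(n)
A and C

Examining each function:
  A. log₁₀(n) is O(log n)
  B. n^(1/3) is O(n^(1/3))
  C. log₂(n) is O(log n)

Functions A and C both have the same complexity class.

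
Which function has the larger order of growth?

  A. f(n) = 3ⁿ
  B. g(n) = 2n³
A

f(n) = 3ⁿ is O(3ⁿ), while g(n) = 2n³ is O(n³).
Since O(3ⁿ) grows faster than O(n³), f(n) dominates.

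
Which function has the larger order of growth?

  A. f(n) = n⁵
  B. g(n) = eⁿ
B

f(n) = n⁵ is O(n⁵), while g(n) = eⁿ is O(eⁿ).
Since O(eⁿ) grows faster than O(n⁵), g(n) dominates.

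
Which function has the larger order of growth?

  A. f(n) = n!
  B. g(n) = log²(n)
A

f(n) = n! is O(n!), while g(n) = log²(n) is O(log² n).
Since O(n!) grows faster than O(log² n), f(n) dominates.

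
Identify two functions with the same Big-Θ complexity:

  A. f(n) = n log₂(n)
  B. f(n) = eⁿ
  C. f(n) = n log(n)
A and C

Examining each function:
  A. n log₂(n) is O(n log n)
  B. eⁿ is O(eⁿ)
  C. n log(n) is O(n log n)

Functions A and C both have the same complexity class.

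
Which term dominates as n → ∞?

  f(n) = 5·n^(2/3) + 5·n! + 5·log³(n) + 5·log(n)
5·n!

Looking at each term:
  - 5·n^(2/3) is O(n^(2/3))
  - 5·n! is O(n!)
  - 5·log³(n) is O(log³ n)
  - 5·log(n) is O(log n)

The term 5·n! (O(n!)) grows fastest and dominates all others.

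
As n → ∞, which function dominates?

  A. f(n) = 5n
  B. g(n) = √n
A

f(n) = 5n is O(n), while g(n) = √n is O(√n).
Since O(n) grows faster than O(√n), f(n) dominates.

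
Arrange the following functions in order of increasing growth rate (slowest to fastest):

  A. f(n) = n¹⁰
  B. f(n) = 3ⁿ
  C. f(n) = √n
C < A < B

Comparing growth rates:
C = √n is O(√n)
A = n¹⁰ is O(n¹⁰)
B = 3ⁿ is O(3ⁿ)

Therefore, the order from slowest to fastest is: C < A < B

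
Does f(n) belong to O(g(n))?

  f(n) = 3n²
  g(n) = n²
True

f(n) = 3n² and g(n) = n² are both O(n²).
Big-O permits equal growth rates (f ≤ c·g for some c), so f(n) = O(g(n)) is true.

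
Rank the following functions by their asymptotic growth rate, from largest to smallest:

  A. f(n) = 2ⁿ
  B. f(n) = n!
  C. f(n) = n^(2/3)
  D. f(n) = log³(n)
B > A > C > D

Comparing growth rates:
B = n! is O(n!)
A = 2ⁿ is O(2ⁿ)
C = n^(2/3) is O(n^(2/3))
D = log³(n) is O(log³ n)

Therefore, the order from fastest to slowest is: B > A > C > D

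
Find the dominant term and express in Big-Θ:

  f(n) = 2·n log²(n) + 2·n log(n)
Θ(n log² n)

Order the terms by growth rate: 2·n log(n) ≺ 2·n log²(n).
The fastest-growing term 2·n log²(n) dominates as n → ∞; dropping its constant factor gives Θ(n log² n).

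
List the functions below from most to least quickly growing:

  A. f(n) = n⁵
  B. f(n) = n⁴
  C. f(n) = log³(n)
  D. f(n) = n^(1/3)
A > B > D > C

Comparing growth rates:
A = n⁵ is O(n⁵)
B = n⁴ is O(n⁴)
D = n^(1/3) is O(n^(1/3))
C = log³(n) is O(log³ n)

Therefore, the order from fastest to slowest is: A > B > D > C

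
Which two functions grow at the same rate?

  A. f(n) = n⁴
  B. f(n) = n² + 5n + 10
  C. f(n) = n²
B and C

Examining each function:
  A. n⁴ is O(n⁴)
  B. n² + 5n + 10 is O(n²)
  C. n² is O(n²)

Functions B and C both have the same complexity class.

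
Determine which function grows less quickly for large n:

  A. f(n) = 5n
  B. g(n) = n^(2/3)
B

f(n) = 5n is O(n), while g(n) = n^(2/3) is O(n^(2/3)).
Since O(n^(2/3)) grows slower than O(n), g(n) is dominated.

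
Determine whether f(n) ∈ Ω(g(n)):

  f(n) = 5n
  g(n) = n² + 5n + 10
False

f(n) = 5n is O(n), and g(n) = n² + 5n + 10 is O(n²).
Since O(n) grows slower than O(n²), f(n) = Ω(g(n)) is false.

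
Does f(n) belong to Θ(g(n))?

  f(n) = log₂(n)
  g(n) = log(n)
True

f(n) = log₂(n) and g(n) = log(n) are both O(log n).
Since they have the same asymptotic growth rate, f(n) = Θ(g(n)) is true.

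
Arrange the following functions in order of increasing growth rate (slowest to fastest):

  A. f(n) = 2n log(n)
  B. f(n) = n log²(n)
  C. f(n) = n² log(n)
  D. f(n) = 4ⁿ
A < B < C < D

Comparing growth rates:
A = 2n log(n) is O(n log n)
B = n log²(n) is O(n log² n)
C = n² log(n) is O(n² log n)
D = 4ⁿ is O(4ⁿ)

Therefore, the order from slowest to fastest is: A < B < C < D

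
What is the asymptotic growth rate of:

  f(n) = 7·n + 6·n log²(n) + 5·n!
Θ(n!)

Order the terms by growth rate: 7·n ≺ 6·n log²(n) ≺ 5·n!.
The fastest-growing term 5·n! dominates as n → ∞; dropping its constant factor gives Θ(n!).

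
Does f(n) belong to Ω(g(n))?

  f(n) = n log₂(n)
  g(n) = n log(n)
True

f(n) = n log₂(n) and g(n) = n log(n) are both O(n log n).
Big-Ω permits equal growth rates (f ≥ c·g for some c > 0), so f(n) = Ω(g(n)) is true.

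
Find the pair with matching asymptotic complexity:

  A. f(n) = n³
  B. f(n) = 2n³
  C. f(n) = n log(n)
A and B

Examining each function:
  A. n³ is O(n³)
  B. 2n³ is O(n³)
  C. n log(n) is O(n log n)

Functions A and B both have the same complexity class.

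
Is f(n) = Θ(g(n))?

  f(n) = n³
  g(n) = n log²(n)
False

f(n) = n³ is O(n³), and g(n) = n log²(n) is O(n log² n).
Since they have different growth rates, f(n) = Θ(g(n)) is false.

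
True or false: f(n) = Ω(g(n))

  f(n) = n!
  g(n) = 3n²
True

f(n) = n! is O(n!), and g(n) = 3n² is O(n²).
Since O(n!) grows at least as fast as O(n²), f(n) = Ω(g(n)) is true.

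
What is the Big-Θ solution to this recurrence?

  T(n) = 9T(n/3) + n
Θ(n²)

Master Theorem: a = 9, b = 3, f(n) = n.
Compute the critical exponent d = log₃(9) = 2.
Compare f(n) = Θ(n) against n^d:
  k = 1 < d = 2, so f(n) = O(n^(d-ε)) — Case 1.
  The recursion cost dominates: T(n) = Θ(n^d) = Θ(n²).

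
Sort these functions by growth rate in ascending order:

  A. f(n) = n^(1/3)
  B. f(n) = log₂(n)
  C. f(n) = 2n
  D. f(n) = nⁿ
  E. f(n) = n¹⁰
B < A < C < E < D

Comparing growth rates:
B = log₂(n) is O(log n)
A = n^(1/3) is O(n^(1/3))
C = 2n is O(n)
E = n¹⁰ is O(n¹⁰)
D = nⁿ is O(nⁿ)

Therefore, the order from slowest to fastest is: B < A < C < E < D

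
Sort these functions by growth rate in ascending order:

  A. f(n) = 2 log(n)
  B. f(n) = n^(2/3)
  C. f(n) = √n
A < C < B

Comparing growth rates:
A = 2 log(n) is O(log n)
C = √n is O(√n)
B = n^(2/3) is O(n^(2/3))

Therefore, the order from slowest to fastest is: A < C < B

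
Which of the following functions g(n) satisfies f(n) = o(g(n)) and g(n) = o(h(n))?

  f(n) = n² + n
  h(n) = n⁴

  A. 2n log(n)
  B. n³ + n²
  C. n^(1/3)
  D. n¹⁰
B

We need g(n) with n² + n = o(g(n)) and g(n) = o(n⁴), i.e. O(n²) ≺ g ≺ O(n⁴).
Check each option:
  A. 2n log(n) — O(n log n) does not grow strictly faster than f(n)
  B. n³ + n² — O(n³) is strictly between O(n²) and O(n⁴) ✓
  C. n^(1/3) — O(n^(1/3)) does not grow strictly faster than f(n)
  D. n¹⁰ — O(n¹⁰) does not grow strictly slower than h(n)

Only option B (n³ + n²) lies strictly between.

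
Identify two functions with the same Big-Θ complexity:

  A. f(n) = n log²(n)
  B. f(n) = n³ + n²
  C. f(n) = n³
B and C

Examining each function:
  A. n log²(n) is O(n log² n)
  B. n³ + n² is O(n³)
  C. n³ is O(n³)

Functions B and C both have the same complexity class.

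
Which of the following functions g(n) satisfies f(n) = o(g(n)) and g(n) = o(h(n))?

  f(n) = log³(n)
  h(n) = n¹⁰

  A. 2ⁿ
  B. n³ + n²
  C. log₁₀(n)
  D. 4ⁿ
B

We need g(n) with log³(n) = o(g(n)) and g(n) = o(n¹⁰), i.e. O(log³ n) ≺ g ≺ O(n¹⁰).
Check each option:
  A. 2ⁿ — O(2ⁿ) does not grow strictly slower than h(n)
  B. n³ + n² — O(n³) is strictly between O(log³ n) and O(n¹⁰) ✓
  C. log₁₀(n) — O(log n) does not grow strictly faster than f(n)
  D. 4ⁿ — O(4ⁿ) does not grow strictly slower than h(n)

Only option B (n³ + n²) lies strictly between.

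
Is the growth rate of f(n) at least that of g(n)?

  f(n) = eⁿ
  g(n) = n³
True

f(n) = eⁿ is O(eⁿ), and g(n) = n³ is O(n³).
Since O(eⁿ) grows at least as fast as O(n³), f(n) = Ω(g(n)) is true.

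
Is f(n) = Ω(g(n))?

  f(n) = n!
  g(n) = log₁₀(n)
True

f(n) = n! is O(n!), and g(n) = log₁₀(n) is O(log n).
Since O(n!) grows at least as fast as O(log n), f(n) = Ω(g(n)) is true.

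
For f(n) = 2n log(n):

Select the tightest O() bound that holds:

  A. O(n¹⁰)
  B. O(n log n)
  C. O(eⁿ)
B

f(n) = 2n log(n) is O(n log n).
All listed options are valid Big-O bounds (upper bounds),
but O(n log n) is the tightest (smallest valid bound).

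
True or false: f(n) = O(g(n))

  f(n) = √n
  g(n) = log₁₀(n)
False

f(n) = √n is O(√n), and g(n) = log₁₀(n) is O(log n).
Since O(√n) grows faster than O(log n), f(n) = O(g(n)) is false.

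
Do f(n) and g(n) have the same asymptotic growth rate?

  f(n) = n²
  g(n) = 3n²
True

f(n) = n² and g(n) = 3n² are both O(n²).
Since they have the same asymptotic growth rate, f(n) = Θ(g(n)) is true.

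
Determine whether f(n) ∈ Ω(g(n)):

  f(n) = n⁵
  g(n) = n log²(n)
True

f(n) = n⁵ is O(n⁵), and g(n) = n log²(n) is O(n log² n).
Since O(n⁵) grows at least as fast as O(n log² n), f(n) = Ω(g(n)) is true.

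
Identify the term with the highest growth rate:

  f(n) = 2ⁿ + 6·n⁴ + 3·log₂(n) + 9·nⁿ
9·nⁿ

Looking at each term:
  - 2ⁿ is O(2ⁿ)
  - 6·n⁴ is O(n⁴)
  - 3·log₂(n) is O(log n)
  - 9·nⁿ is O(nⁿ)

The term 9·nⁿ (O(nⁿ)) grows fastest and dominates all others.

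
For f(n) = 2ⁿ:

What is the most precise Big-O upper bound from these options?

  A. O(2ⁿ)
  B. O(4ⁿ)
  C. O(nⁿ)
A

f(n) = 2ⁿ is O(2ⁿ).
All listed options are valid Big-O bounds (upper bounds),
but O(2ⁿ) is the tightest (smallest valid bound).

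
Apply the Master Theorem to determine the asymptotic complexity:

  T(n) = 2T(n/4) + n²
Θ(n²)

Master Theorem: a = 2, b = 4, f(n) = n².
Compute the critical exponent d = log₄(2) = 0.500.
Compare f(n) = Θ(n²) against n^d:
  k = 2 > d = 0.500, so f(n) = Ω(n^(d+ε)) — Case 3.
  Regularity: a·(n/b)^2/n^2 = a/b^2 = 2/16 < 1 ✓.
  The top-level work dominates: T(n) = Θ(f(n)) = Θ(n²).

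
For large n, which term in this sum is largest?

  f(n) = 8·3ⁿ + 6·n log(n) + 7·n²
8·3ⁿ

Looking at each term:
  - 8·3ⁿ is O(3ⁿ)
  - 6·n log(n) is O(n log n)
  - 7·n² is O(n²)

The term 8·3ⁿ (O(3ⁿ)) grows fastest and dominates all others.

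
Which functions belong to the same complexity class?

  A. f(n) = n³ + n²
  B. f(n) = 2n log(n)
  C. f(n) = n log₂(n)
B and C

Examining each function:
  A. n³ + n² is O(n³)
  B. 2n log(n) is O(n log n)
  C. n log₂(n) is O(n log n)

Functions B and C both have the same complexity class.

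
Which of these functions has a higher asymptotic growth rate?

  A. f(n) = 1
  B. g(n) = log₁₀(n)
B

f(n) = 1 is O(1), while g(n) = log₁₀(n) is O(log n).
Since O(log n) grows faster than O(1), g(n) dominates.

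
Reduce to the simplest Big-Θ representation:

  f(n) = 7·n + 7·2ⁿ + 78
Θ(2ⁿ)

Order the terms by growth rate: 78 ≺ 7·n ≺ 7·2ⁿ.
The fastest-growing term 7·2ⁿ dominates as n → ∞; dropping its constant factor gives Θ(2ⁿ).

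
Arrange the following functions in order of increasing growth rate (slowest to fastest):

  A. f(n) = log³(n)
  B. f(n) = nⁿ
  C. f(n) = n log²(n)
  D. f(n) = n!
A < C < D < B

Comparing growth rates:
A = log³(n) is O(log³ n)
C = n log²(n) is O(n log² n)
D = n! is O(n!)
B = nⁿ is O(nⁿ)

Therefore, the order from slowest to fastest is: A < C < D < B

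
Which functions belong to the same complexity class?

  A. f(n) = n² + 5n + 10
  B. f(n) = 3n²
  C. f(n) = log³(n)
A and B

Examining each function:
  A. n² + 5n + 10 is O(n²)
  B. 3n² is O(n²)
  C. log³(n) is O(log³ n)

Functions A and B both have the same complexity class.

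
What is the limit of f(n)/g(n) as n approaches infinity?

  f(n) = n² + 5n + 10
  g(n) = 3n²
1/3

Since n² + 5n + 10 and 3n² have the same growth rate (O(n²)),
the ratio converges to a constant: 1/3.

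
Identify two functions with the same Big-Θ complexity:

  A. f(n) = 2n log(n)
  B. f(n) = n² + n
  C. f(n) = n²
B and C

Examining each function:
  A. 2n log(n) is O(n log n)
  B. n² + n is O(n²)
  C. n² is O(n²)

Functions B and C both have the same complexity class.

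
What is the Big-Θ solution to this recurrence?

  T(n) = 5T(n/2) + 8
Θ(n^log₂(5))

Master Theorem: a = 5, b = 2, f(n) = 8.
Compute the critical exponent d = log₂(5) = 2.322.
Compare f(n) = Θ(1) against n^d:
  k = 0 < d = 2.322, so f(n) = O(n^(d-ε)) — Case 1.
  The recursion cost dominates: T(n) = Θ(n^d) = Θ(n^log₂(5)).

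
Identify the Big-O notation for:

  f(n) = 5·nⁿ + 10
O(nⁿ)

The dominant term in 5·nⁿ + 10 is 5·nⁿ, which is Θ(nⁿ).
Lower-order terms (10) are asymptotically negligible.
Constants are absorbed, so the tightest bound is O(nⁿ).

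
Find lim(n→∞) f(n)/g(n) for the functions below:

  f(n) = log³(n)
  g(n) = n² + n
0

Since log³(n) (O(log³ n)) grows slower than n² + n (O(n²)),
the ratio f(n)/g(n) → 0 as n → ∞.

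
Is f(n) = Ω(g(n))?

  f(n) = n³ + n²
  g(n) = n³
True

f(n) = n³ + n² and g(n) = n³ are both O(n³).
Big-Ω permits equal growth rates (f ≥ c·g for some c > 0), so f(n) = Ω(g(n)) is true.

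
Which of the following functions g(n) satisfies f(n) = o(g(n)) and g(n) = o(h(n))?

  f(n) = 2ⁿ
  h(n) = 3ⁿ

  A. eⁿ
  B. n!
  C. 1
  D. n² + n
A

We need g(n) with 2ⁿ = o(g(n)) and g(n) = o(3ⁿ), i.e. O(2ⁿ) ≺ g ≺ O(3ⁿ).
Check each option:
  A. eⁿ — O(eⁿ) is strictly between O(2ⁿ) and O(3ⁿ) ✓
  B. n! — O(n!) does not grow strictly slower than h(n)
  C. 1 — O(1) does not grow strictly faster than f(n)
  D. n² + n — O(n²) does not grow strictly faster than f(n)

Only option A (eⁿ) lies strictly between.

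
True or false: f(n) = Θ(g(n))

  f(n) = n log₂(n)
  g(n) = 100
False

f(n) = n log₂(n) is O(n log n), and g(n) = 100 is O(1).
Since they have different growth rates, f(n) = Θ(g(n)) is false.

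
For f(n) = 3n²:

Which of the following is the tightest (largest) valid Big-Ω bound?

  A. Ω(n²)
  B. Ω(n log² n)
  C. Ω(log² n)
A

f(n) = 3n² is Ω(n²).
All listed options are valid Big-Ω bounds (lower bounds),
but Ω(n²) is the tightest (largest valid bound).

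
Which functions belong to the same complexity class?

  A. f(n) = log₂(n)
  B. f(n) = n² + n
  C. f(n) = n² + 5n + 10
B and C

Examining each function:
  A. log₂(n) is O(log n)
  B. n² + n is O(n²)
  C. n² + 5n + 10 is O(n²)

Functions B and C both have the same complexity class.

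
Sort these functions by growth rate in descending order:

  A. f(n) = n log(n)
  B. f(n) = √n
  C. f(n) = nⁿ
C > A > B

Comparing growth rates:
C = nⁿ is O(nⁿ)
A = n log(n) is O(n log n)
B = √n is O(√n)

Therefore, the order from fastest to slowest is: C > A > B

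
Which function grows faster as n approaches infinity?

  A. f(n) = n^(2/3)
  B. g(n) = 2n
B

f(n) = n^(2/3) is O(n^(2/3)), while g(n) = 2n is O(n).
Since O(n) grows faster than O(n^(2/3)), g(n) dominates.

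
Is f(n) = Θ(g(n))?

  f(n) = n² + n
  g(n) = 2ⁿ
False

f(n) = n² + n is O(n²), and g(n) = 2ⁿ is O(2ⁿ).
Since they have different growth rates, f(n) = Θ(g(n)) is false.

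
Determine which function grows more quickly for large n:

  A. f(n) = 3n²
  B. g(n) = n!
B

f(n) = 3n² is O(n²), while g(n) = n! is O(n!).
Since O(n!) grows faster than O(n²), g(n) dominates.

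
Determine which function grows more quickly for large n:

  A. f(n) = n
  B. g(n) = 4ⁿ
B

f(n) = n is O(n), while g(n) = 4ⁿ is O(4ⁿ).
Since O(4ⁿ) grows faster than O(n), g(n) dominates.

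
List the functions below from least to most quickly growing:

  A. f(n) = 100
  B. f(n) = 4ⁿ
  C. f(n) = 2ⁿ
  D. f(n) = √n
A < D < C < B

Comparing growth rates:
A = 100 is O(1)
D = √n is O(√n)
C = 2ⁿ is O(2ⁿ)
B = 4ⁿ is O(4ⁿ)

Therefore, the order from slowest to fastest is: A < D < C < B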